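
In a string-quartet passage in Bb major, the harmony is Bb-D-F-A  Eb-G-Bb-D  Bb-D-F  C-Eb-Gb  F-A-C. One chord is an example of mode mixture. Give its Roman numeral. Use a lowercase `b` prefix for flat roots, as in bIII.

ii°

Bb major has the diatonic set Bb, Cm, Dm, Eb, F, Gm, Adim. Bb–D–F–A = Bbmaj7, Eb–G–Bb–D = Ebmaj7, Bb–D–F = Bb and F–A–C = F are all diatonic. But C–Eb–Gb is foreign: the diatonic ii on degree 2 is Cm, whereas Cdim comes from Bb minor. It is labeled ii°.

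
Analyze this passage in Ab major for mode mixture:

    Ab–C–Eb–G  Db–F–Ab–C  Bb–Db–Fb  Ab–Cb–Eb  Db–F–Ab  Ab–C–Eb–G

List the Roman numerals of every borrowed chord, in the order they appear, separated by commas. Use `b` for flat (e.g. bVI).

In Ab major the diatonic chords are Ab, Bbm, Cm, Db, Eb, Fm, Gdim. Ab–C–Eb–G = Abmaj7, Db–F–Ab–C = Dbmaj7 and Db–F–Ab = Db are all diatonic. Bb–Db–Fb doesn't fit — on degree 2 Ab major would have Bbm (ii). Bbdim is the degree-2 chord of Ab minor, so it is the borrowed ii°. Ab–Cb–Eb doesn't fit — on degree 1 Ab major would have Ab (I). Abm is the degree-1 chord of Ab minor, so it is the borrowed i.

ii°, i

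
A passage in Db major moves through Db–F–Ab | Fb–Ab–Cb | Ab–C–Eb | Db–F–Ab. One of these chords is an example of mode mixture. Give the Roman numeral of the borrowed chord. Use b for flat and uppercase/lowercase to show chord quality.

Db major has the diatonic set Db, Ebm, Fm, Gb, Ab, Bbm, Cdim. Db–F–Ab = Db and Ab–C–Eb = Ab are both diatonic. Fb–Ab–Cb is not: scale degree 3 in Db major carries Fm (iii). In Db minor the chord on that degree is Fb, so here it functions as bIII, borrowed from the parallel minor.

bIII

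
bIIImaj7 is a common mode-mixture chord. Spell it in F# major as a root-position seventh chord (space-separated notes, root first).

bIIImaj7 is built on the lowered scale degree 3. In F# major degree 3 is A#; lowered it becomes A. Building the major-seventh chord from the parallel minor on A: A–C#–E–G#.

A C# E G#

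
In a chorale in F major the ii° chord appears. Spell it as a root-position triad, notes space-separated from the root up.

ii° is built on scale degree 2, which is G in both F major and its parallel. Stacking thirds in F minor on G gives G–Bb–Db.

G Bb Db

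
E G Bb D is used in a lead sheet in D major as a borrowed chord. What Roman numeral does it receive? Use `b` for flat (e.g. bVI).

E is scale degree 2 in D major. The diatonic chord on degree 2 would be Em (ii), but E–G–Bb–D is the half-diminished-seventh chord from D minor. As a borrowed chord it is labeled iiø7.

iiø7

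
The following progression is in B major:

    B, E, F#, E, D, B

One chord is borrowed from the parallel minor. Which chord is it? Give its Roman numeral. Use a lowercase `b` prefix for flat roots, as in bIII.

B major has the diatonic set B, C#m, D#m, E, F#, G#m, A#dim. B, E and F# are all diatonic. D (D–F#–A) doesn't fit — on degree 3 B major would have D#m (iii). D is the degree-3 chord of B minor, so it is the borrowed bIII.

bIII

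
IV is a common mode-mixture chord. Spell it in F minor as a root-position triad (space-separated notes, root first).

Bb D F

IV is built on scale degree 4, which is Bb in both F minor and its parallel. Stacking thirds in F major on Bb gives Bb–D–F.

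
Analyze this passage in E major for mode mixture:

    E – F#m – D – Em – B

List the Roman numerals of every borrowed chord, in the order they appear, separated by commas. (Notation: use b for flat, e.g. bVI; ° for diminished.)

The diatonic triads in E major are E, F#m, G#m, A, B, C#m, D#dim. E, F#m and B all belong to that set. But D (D–F#–A) is foreign: the diatonic vii° on degree 7 is D#dim, whereas D comes from E minor. It is labeled bVII. Em (E–G–B) doesn't fit — on degree 1 E major would have E (I). Em is the degree-1 chord of E minor, so it is the borrowed i.

bVII, i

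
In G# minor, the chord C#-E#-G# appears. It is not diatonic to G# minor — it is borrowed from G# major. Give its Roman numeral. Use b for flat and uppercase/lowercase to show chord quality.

IV

The root C# is the diatonic 4th degree of G# minor; the borrowing shows in the chord quality. The diatonic chord on degree 4 would be C#m (iv), but C#–E#–G# is the major chord from G# major. As a borrowed chord it is labeled IV.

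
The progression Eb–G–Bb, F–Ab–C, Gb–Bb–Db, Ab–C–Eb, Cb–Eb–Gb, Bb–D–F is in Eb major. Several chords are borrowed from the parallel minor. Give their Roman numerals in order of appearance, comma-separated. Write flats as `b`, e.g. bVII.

The diatonic triads in Eb major are Eb, Fm, Gm, Ab, Bb, Cm, Ddim. Eb–G–Bb = Eb, F–Ab–C = Fm, Ab–C–Eb = Ab and Bb–D–F = Bb are all diatonic. Gb–Bb–Db doesn't fit — on degree 3 Eb major would have Gm (iii). Gb is the degree-3 chord of Eb minor, so it is the borrowed bIII. Cb–Eb–Gb doesn't fit — on degree 6 Eb major would have Cm (vi). Cb is the degree-6 chord of Eb minor, so it is the borrowed bVI.

bIII, bVI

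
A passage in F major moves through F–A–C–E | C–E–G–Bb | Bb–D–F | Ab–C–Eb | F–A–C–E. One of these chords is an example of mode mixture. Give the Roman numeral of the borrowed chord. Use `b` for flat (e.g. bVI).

bIII

F major has the diatonic set F, Gm, Am, Bb, C, Dm, Edim. F–A–C–E = Fmaj7, C–E–G–Bb = C7 and Bb–D–F = Bb all belong to that set. Ab–C–Eb doesn't fit — on degree 3 F major would have Am (iii). Ab is the degree-3 chord of F minor, so it is the borrowed bIII.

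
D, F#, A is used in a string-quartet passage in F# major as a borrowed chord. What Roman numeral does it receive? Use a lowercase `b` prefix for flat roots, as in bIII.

D is the lowered form of scale degree 6 in F# major (the diatonic degree 6 is D#). The diatonic chord on degree 6 would be D#m (vi), but D–F#–A is the major chord from F# minor. As a borrowed chord it is labeled bVI.

bVI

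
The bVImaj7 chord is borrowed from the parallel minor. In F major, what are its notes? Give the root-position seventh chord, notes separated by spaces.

Db F Ab C

bVImaj7 is built on the lowered scale degree 6. In F major degree 6 is D; lowered it becomes Db. Stacking thirds in F minor on Db gives Db–F–Ab–C.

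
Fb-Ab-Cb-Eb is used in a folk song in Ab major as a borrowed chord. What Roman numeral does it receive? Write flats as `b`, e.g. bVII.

In Ab major scale degree 6 is F; Fb is its lowered form, from Ab minor. The diatonic chord on degree 6 would be Fm (vi), but Fb–Ab–Cb–Eb is the major-seventh chord from Ab minor. As a borrowed chord it is labeled bVImaj7.

bVImaj7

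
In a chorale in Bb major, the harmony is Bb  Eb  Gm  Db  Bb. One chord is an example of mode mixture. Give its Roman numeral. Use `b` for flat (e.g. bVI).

bIII

In Bb major the diatonic chords are Bb, Cm, Dm, Eb, F, Gm, Adim. Of the given chords, Bb, Eb and Gm are diatonic. Db (Db–F–Ab) is not: scale degree 3 in Bb major carries Dm (iii). In Bb minor the chord on that degree is Db, so here it functions as bIII, borrowed from the parallel minor.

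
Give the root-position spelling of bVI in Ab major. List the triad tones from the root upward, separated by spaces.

The root of bVI is the lowered 6th degree: F becomes Fb. Stacking thirds in Ab minor on Fb gives Fb–Ab–Cb.

Fb Ab Cb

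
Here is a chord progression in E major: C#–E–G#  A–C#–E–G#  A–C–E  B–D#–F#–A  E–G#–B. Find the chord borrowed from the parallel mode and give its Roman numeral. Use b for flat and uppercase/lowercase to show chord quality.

E major has the diatonic set E, F#m, G#m, A, B, C#m, D#dim. C#–E–G# = C#m, A–C#–E–G# = Amaj7, B–D#–F#–A = B7 and E–G#–B = E are all diatonic. But A–C–E is foreign: the diatonic IV on degree 4 is A, whereas Am comes from E minor. It is labeled iv.

iv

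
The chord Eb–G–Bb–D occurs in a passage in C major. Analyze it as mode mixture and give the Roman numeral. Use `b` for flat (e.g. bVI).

bIIImaj7

Eb is the lowered form of scale degree 3 in C major (the diatonic degree 3 is E). The diatonic chord on degree 3 would be Em (iii), but Eb–G–Bb–D is the major-seventh chord from C minor. As a borrowed chord it is labeled bIIImaj7.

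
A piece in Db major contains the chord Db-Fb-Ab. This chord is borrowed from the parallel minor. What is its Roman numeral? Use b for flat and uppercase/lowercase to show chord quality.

i

The root Db is the diatonic 1st degree of Db major; the borrowing shows in the chord quality. The diatonic chord on degree 1 would be Db (I), but Db–Fb–Ab is the minor chord from Db minor. As a borrowed chord it is labeled i.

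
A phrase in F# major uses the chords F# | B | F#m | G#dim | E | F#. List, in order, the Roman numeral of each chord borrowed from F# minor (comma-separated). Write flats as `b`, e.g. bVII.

i, ii°, bVII

In F# major the diatonic chords are F#, G#m, A#m, B, C#, D#m, E#dim. Of the given chords, F# and B are diatonic. F#m (F#–A–C#) is not: scale degree 1 in F# major carries F# (I). In F# minor the chord on that degree is F#m, so here it functions as i, borrowed from the parallel minor. G#dim (G#–B–D) doesn't fit — on degree 2 F# major would have G#m (ii). G#dim is the degree-2 chord of F# minor, so it is the borrowed ii°. E (E–G#–B) is not: scale degree 7 in F# major carries E#dim (vii°). In F# minor the chord on that degree is E, so here it functions as bVII, borrowed from the parallel minor.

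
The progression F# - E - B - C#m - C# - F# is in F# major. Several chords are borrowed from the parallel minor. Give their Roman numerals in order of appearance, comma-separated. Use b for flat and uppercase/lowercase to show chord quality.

The diatonic triads in F# major are F#, G#m, A#m, B, C#, D#m, E#dim. Of the given chords, F#, B and C# are diatonic. But E (E–G#–B) is foreign: the diatonic vii° on degree 7 is E#dim, whereas E comes from F# minor. It is labeled bVII. But C#m (C#–E–G#) is foreign: the diatonic V on degree 5 is C#, whereas C#m comes from F# minor. It is labeled v.

bVII, v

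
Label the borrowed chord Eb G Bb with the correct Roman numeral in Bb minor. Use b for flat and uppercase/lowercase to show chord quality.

Eb is scale degree 4 in Bb minor. Diatonically Bb minor has Ebm (iv) on that degree; Eb–G–Bb is instead the major chord native to Bb major, so it takes the label IV.

IV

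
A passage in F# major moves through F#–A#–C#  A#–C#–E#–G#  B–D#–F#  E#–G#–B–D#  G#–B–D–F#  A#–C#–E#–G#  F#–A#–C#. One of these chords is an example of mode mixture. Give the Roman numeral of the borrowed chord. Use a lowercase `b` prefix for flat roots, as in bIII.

iiø7

In F# major the diatonic chords are F#, G#m, A#m, B, C#, D#m, E#dim. F#–A#–C# = F#, A#–C#–E#–G# = A#m7, B–D#–F# = B and E#–G#–B–D# = E#m7b5 all belong to that set. But G#–B–D–F# is foreign: the diatonic ii on degree 2 is G#m, whereas G#m7b5 comes from F# minor. It is labeled iiø7.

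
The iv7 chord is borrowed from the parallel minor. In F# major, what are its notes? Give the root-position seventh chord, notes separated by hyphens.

The root, B, is scale degree 4 — the same note in F# major and F# minor; only the chord quality changes. Building the minor-seventh chord from the parallel minor on B: B–D–F#–A.

B-D-F#-A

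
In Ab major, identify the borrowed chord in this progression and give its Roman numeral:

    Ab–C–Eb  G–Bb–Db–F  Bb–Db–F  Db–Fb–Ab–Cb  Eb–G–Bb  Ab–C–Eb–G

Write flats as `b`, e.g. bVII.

In Ab major the diatonic chords are Ab, Bbm, Cm, Db, Eb, Fm, Gdim. Of the given chords, Ab–C–Eb = Ab, G–Bb–Db–F = Gm7b5, Bb–Db–F = Bbm, Eb–G–Bb = Eb and Ab–C–Eb–G = Abmaj7 are diatonic. But Db–Fb–Ab–Cb is foreign: the diatonic IV on degree 4 is Db, whereas Dbm7 comes from Ab minor. It is labeled iv7.

iv7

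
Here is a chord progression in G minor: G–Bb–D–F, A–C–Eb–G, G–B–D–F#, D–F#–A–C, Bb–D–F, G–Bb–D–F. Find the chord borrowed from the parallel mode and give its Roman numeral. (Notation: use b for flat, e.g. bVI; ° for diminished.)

The diatonic triads in G minor (with V from harmonic minor) are Gm, Adim, Bb, Cm, D, Eb, F. Of the given chords, G–Bb–D–F = Gm7, A–C–Eb–G = Am7b5, D–F#–A–C = D7 and Bb–D–F = Bb are diatonic. G–B–D–F# doesn't fit — on degree 1 G minor would have Gm (i). Gmaj7 is the degree-1 chord of G major, so it is the borrowed Imaj7.

Imaj7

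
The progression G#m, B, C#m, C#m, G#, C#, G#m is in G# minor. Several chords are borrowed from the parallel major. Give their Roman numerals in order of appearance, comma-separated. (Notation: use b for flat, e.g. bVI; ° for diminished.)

G# minor has the diatonic set G#m, A#dim, B, C#m, D#, E, F# (with V from harmonic minor). G#m, B and C#m all belong to that set. G# (G#–B#–D#) doesn't fit — on degree 1 G# minor would have G#m (i). G# is the degree-1 chord of G# major, so it is the borrowed I. But C# (C#–E#–G#) is foreign: the diatonic iv on degree 4 is C#m, whereas C# comes from G# major. It is labeled IV.

I, IV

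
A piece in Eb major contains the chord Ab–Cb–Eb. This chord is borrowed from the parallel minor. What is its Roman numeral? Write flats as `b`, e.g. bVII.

iv

The root Ab is the diatonic 4th degree of Eb major; the borrowing shows in the chord quality. Diatonically Eb major has Ab (IV) on that degree; Ab–Cb–Eb is instead the minor chord native to Eb minor, so it takes the label iv.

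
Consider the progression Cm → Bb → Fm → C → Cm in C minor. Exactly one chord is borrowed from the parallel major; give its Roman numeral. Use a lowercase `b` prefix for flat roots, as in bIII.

In C minor (with V from harmonic minor) the diatonic chords are Cm, Ddim, Eb, Fm, G, Ab, Bb. Of the given chords, Cm, Bb and Fm are diatonic. But C (C–E–G) is foreign: the diatonic i on degree 1 is Cm, whereas C comes from C major. It is labeled I.

I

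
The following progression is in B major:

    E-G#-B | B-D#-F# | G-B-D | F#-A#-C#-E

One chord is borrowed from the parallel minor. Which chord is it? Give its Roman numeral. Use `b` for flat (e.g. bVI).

bVI

The diatonic triads in B major are B, C#m, D#m, E, F#, G#m, A#dim. Of the given chords, E–G#–B = E, B–D#–F# = B and F#–A#–C#–E = F#7 are diatonic. G–B–D doesn't fit — on degree 6 B major would have G#m (vi). G is the degree-6 chord of B minor, so it is the borrowed bVI.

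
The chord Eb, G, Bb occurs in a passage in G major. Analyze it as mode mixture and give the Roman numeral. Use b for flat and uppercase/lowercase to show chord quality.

bVI

Eb is the lowered form of scale degree 6 in G major (the diatonic degree 6 is E). Diatonically G major has Em (vi) on that degree; Eb–G–Bb is instead the major chord native to G minor, so it takes the label bVI.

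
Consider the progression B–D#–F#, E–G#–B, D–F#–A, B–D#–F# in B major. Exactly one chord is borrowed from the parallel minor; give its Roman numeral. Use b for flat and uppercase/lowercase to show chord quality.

In B major the diatonic chords are B, C#m, D#m, E, F#, G#m, A#dim. B–D#–F# = B and E–G#–B = E both belong to that set. But D–F#–A is foreign: the diatonic iii on degree 3 is D#m, whereas D comes from B minor. It is labeled bIII.

bIII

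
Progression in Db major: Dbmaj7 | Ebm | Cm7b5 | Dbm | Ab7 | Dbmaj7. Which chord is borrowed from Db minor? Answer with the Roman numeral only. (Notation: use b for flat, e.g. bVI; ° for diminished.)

i

The diatonic triads in Db major are Db, Ebm, Fm, Gb, Ab, Bbm, Cdim. Dbmaj7, Ebm, Cm7b5 and Ab7 all belong to that set. Dbm (Db–Fb–Ab) doesn't fit — on degree 1 Db major would have Db (I). Dbm is the degree-1 chord of Db minor, so it is the borrowed i.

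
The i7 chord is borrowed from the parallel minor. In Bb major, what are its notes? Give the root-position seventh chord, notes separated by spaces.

The root, Bb, is scale degree 1 — the same note in Bb major and Bb minor; only the chord quality changes. Stacking thirds in Bb minor on Bb gives Bb–Db–F–Ab.

Bb Db F Ab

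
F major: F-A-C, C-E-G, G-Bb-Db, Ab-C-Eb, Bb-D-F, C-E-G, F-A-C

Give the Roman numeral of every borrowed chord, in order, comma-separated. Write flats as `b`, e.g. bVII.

F major has the diatonic set F, Gm, Am, Bb, C, Dm, Edim. F–A–C = F, C–E–G = C and Bb–D–F = Bb are all diatonic. G–Bb–Db is not: scale degree 2 in F major carries Gm (ii). In F minor the chord on that degree is Gdim, so here it functions as ii°, borrowed from the parallel minor. Ab–C–Eb is not: scale degree 3 in F major carries Am (iii). In F minor the chord on that degree is Ab, so here it functions as bIII, borrowed from the parallel minor.

ii°, bIII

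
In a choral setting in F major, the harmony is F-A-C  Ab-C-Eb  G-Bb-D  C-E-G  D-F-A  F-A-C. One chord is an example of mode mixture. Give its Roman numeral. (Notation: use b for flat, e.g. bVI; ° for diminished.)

bIII

F major has the diatonic set F, Gm, Am, Bb, C, Dm, Edim. F–A–C = F, G–Bb–D = Gm, C–E–G = C and D–F–A = Dm are all diatonic. Ab–C–Eb is not: scale degree 3 in F major carries Am (iii). In F minor the chord on that degree is Ab, so here it functions as bIII, borrowed from the parallel minor.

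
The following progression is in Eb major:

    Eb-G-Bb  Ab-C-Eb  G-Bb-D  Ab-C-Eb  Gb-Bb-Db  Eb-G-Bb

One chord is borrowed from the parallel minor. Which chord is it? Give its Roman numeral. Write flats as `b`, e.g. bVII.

Eb major has the diatonic set Eb, Fm, Gm, Ab, Bb, Cm, Ddim. Of the given chords, Eb–G–Bb = Eb, Ab–C–Eb = Ab and G–Bb–D = Gm are diatonic. But Gb–Bb–Db is foreign: the diatonic iii on degree 3 is Gm, whereas Gb comes from Eb minor. It is labeled bIII.

bIII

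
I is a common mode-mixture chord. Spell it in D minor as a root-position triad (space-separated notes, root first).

D F# A

I is built on scale degree 1, which is D in both D minor and its parallel. Stacking thirds in D major on D gives D–F#–A.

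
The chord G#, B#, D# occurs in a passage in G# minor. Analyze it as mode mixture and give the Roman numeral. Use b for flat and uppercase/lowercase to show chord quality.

I

The root G# is the diatonic 1st degree of G# minor; the borrowing shows in the chord quality. G#–B#–D# is a major chord — the form found in G# major, not the diatonic i (G#m). Borrowed into G# minor it is written I.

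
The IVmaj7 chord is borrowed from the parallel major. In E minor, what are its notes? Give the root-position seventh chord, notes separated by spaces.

The root, A, is scale degree 4 — the same note in E minor and E major; only the chord quality changes. Stacking thirds in E major on A gives A–C#–E–G#.

A C# E G#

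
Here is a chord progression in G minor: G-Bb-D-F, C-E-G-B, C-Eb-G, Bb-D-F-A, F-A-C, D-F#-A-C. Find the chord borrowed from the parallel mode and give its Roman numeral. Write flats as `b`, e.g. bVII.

The diatonic triads in G minor (with V from harmonic minor) are Gm, Adim, Bb, Cm, D, Eb, F. G–Bb–D–F = Gm7, C–Eb–G = Cm, Bb–D–F–A = Bbmaj7, F–A–C = F and D–F#–A–C = D7 all belong to that set. C–E–G–B is not: scale degree 4 in G minor carries Cm (iv). In G major the chord on that degree is Cmaj7, so here it functions as IVmaj7, borrowed from the parallel major.

IVmaj7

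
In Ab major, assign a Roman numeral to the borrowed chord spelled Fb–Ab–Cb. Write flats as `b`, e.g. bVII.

bVI

In Ab major scale degree 6 is F; Fb is its lowered form, from Ab minor. Fb–Ab–Cb is a major chord — the form found in Ab minor, not the diatonic vi (Fm). Borrowed into Ab major it is written bVI.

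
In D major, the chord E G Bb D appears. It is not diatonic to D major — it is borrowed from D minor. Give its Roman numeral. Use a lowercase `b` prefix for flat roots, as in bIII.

E is scale degree 2 in D major. E–G–Bb–D is a half-diminished-seventh chord — the form found in D minor, not the diatonic ii (Em). Borrowed into D major it is written iiø7.

iiø7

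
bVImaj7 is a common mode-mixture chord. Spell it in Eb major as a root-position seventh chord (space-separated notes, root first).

Cb Eb Gb Bb

Scale degree 6 in Eb major is C. bVImaj7 uses the lowered form, Cb, taken from Eb minor. In Eb minor the chord on Cb is Cb–Eb–Gb–Bb.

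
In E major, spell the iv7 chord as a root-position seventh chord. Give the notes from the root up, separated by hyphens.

The root, A, is scale degree 4 — the same note in E major and E minor; only the chord quality changes. Stacking thirds in E minor on A gives A–C–E–G.

A-C-E-G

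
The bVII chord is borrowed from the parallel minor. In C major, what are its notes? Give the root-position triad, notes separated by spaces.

Bb D F

Scale degree 7 in C major is B. bVII uses the lowered form, Bb, taken from C minor. In C minor the chord on Bb is Bb–D–F.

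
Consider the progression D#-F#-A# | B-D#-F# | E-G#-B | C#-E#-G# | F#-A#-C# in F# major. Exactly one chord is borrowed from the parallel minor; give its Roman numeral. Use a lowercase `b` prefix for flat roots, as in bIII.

The diatonic triads in F# major are F#, G#m, A#m, B, C#, D#m, E#dim. D#–F#–A# = D#m, B–D#–F# = B, C#–E#–G# = C# and F#–A#–C# = F# all belong to that set. E–G#–B doesn't fit — on degree 7 F# major would have E#dim (vii°). E is the degree-7 chord of F# minor, so it is the borrowed bVII.

bVII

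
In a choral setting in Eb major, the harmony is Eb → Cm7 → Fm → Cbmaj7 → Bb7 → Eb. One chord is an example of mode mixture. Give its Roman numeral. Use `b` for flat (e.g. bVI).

bVImaj7

The diatonic triads in Eb major are Eb, Fm, Gm, Ab, Bb, Cm, Ddim. Of the given chords, Eb, Cm7, Fm and Bb7 are diatonic. Cbmaj7 (Cb–Eb–Gb–Bb) is not: scale degree 6 in Eb major carries Cm (vi). In Eb minor the chord on that degree is Cbmaj7, so here it functions as bVImaj7, borrowed from the parallel minor.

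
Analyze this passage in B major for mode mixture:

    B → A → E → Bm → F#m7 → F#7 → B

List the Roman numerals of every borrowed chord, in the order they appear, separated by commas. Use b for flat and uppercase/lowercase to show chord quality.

bVII, i, v7

In B major the diatonic chords are B, C#m, D#m, E, F#, G#m, A#dim. B, E and F#7 are all diatonic. But A (A–C#–E) is foreign: the diatonic vii° on degree 7 is A#dim, whereas A comes from B minor. It is labeled bVII. But Bm (B–D–F#) is foreign: the diatonic I on degree 1 is B, whereas Bm comes from B minor. It is labeled i. F#m7 (F#–A–C#–E) doesn't fit — on degree 5 B major would have F# (V). F#m7 is the degree-5 chord of B minor, so it is the borrowed v7.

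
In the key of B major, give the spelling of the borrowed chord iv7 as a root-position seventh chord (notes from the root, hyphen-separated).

The root, E, is scale degree 4 — the same note in B major and B minor; only the chord quality changes. In B minor the chord on E is E–G–B–D.

E-G-B-D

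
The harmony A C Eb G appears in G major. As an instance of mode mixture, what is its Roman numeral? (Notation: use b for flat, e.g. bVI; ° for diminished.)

A is scale degree 2 in G major. Diatonically G major has Am (ii) on that degree; A–C–Eb–G is instead the half-diminished-seventh chord native to G minor, so it takes the label iiø7.

iiø7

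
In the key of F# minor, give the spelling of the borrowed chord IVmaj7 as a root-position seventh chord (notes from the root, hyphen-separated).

The root, B, is scale degree 4 — the same note in F# minor and F# major; only the chord quality changes. Stacking thirds in F# major on B gives B–D#–F#–A#.

B-D#-F#-A#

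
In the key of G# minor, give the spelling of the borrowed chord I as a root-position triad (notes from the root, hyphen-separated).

G#-B#-D#

I is built on scale degree 1, which is G# in both G# minor and its parallel. Stacking thirds in G# major on G# gives G#–B#–D#.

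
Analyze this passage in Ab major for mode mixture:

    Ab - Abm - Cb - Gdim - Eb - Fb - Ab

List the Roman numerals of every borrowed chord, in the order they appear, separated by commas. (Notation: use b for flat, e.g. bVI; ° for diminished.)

i, bIII, bVI

In Ab major the diatonic chords are Ab, Bbm, Cm, Db, Eb, Fm, Gdim. Ab, Gdim and Eb all belong to that set. But Abm (Ab–Cb–Eb) is foreign: the diatonic I on degree 1 is Ab, whereas Abm comes from Ab minor. It is labeled i. But Cb (Cb–Eb–Gb) is foreign: the diatonic iii on degree 3 is Cm, whereas Cb comes from Ab minor. It is labeled bIII. Fb (Fb–Ab–Cb) doesn't fit — on degree 6 Ab major would have Fm (vi). Fb is the degree-6 chord of Ab minor, so it is the borrowed bVI.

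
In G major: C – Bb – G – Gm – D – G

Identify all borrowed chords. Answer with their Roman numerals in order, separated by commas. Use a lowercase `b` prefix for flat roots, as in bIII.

In G major the diatonic chords are G, Am, Bm, C, D, Em, F#dim. C, G and D are all diatonic. Bb (Bb–D–F) doesn't fit — on degree 3 G major would have Bm (iii). Bb is the degree-3 chord of G minor, so it is the borrowed bIII. Gm (G–Bb–D) is not: scale degree 1 in G major carries G (I). In G minor the chord on that degree is Gm, so here it functions as i, borrowed from the parallel minor.

bIII, i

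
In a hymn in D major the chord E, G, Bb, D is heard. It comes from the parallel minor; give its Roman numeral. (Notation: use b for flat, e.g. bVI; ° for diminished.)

iiø7

The root E is the diatonic 2nd degree of D major; the borrowing shows in the chord quality. The diatonic chord on degree 2 would be Em (ii), but E–G–Bb–D is the half-diminished-seventh chord from D minor. As a borrowed chord it is labeled iiø7.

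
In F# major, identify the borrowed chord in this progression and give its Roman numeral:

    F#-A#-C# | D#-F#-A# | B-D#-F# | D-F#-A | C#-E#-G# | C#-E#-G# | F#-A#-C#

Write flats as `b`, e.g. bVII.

bVI

F# major has the diatonic set F#, G#m, A#m, B, C#, D#m, E#dim. Of the given chords, F#–A#–C# = F#, D#–F#–A# = D#m, B–D#–F# = B and C#–E#–G# = C# are diatonic. D–F#–A doesn't fit — on degree 6 F# major would have D#m (vi). D is the degree-6 chord of F# minor, so it is the borrowed bVI.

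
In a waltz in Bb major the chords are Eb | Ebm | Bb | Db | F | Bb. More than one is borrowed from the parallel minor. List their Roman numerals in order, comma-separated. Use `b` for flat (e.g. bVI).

iv, bIII

In Bb major the diatonic chords are Bb, Cm, Dm, Eb, F, Gm, Adim. Eb, Bb and F all belong to that set. But Ebm (Eb–Gb–Bb) is foreign: the diatonic IV on degree 4 is Eb, whereas Ebm comes from Bb minor. It is labeled iv. But Db (Db–F–Ab) is foreign: the diatonic iii on degree 3 is Dm, whereas Db comes from Bb minor. It is labeled bIII.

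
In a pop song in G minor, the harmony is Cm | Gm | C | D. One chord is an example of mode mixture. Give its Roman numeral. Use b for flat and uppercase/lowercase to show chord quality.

IV

G minor has the diatonic set Gm, Adim, Bb, Cm, D, Eb, F (with V from harmonic minor). Cm, Gm and D all belong to that set. C (C–E–G) doesn't fit — on degree 4 G minor would have Cm (iv). C is the degree-4 chord of G major, so it is the borrowed IV.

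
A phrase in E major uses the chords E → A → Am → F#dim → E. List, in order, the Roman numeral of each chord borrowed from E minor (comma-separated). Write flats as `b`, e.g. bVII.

The diatonic triads in E major are E, F#m, G#m, A, B, C#m, D#dim. E and A both belong to that set. But Am (A–C–E) is foreign: the diatonic IV on degree 4 is A, whereas Am comes from E minor. It is labeled iv. F#dim (F#–A–C) is not: scale degree 2 in E major carries F#m (ii). In E minor the chord on that degree is F#dim, so here it functions as ii°, borrowed from the parallel minor.

iv, ii°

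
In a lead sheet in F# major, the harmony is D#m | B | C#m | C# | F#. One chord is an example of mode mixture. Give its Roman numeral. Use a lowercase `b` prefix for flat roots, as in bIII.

In F# major the diatonic chords are F#, G#m, A#m, B, C#, D#m, E#dim. D#m, B, C# and F# are all diatonic. C#m (C#–E–G#) is not: scale degree 5 in F# major carries C# (V). In F# minor the chord on that degree is C#m, so here it functions as v, borrowed from the parallel minor.

v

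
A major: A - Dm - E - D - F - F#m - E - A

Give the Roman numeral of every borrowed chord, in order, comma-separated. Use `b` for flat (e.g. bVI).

The diatonic triads in A major are A, Bm, C#m, D, E, F#m, G#dim. Of the given chords, A, E, D and F#m are diatonic. But Dm (D–F–A) is foreign: the diatonic IV on degree 4 is D, whereas Dm comes from A minor. It is labeled iv. F (F–A–C) is not: scale degree 6 in A major carries F#m (vi). In A minor the chord on that degree is F, so here it functions as bVI, borrowed from the parallel minor.

iv, bVI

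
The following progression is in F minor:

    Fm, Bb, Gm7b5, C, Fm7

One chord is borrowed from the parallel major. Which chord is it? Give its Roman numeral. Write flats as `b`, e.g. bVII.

IV

F minor has the diatonic set Fm, Gdim, Ab, Bbm, C, Db, Eb (with V from harmonic minor). Of the given chords, Fm, Gm7b5, C and Fm7 are diatonic. Bb (Bb–D–F) doesn't fit — on degree 4 F minor would have Bbm (iv). Bb is the degree-4 chord of F major, so it is the borrowed IV.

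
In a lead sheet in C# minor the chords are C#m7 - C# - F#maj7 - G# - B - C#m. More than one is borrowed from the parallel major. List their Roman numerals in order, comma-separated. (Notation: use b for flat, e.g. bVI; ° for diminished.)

In C# minor (with V from harmonic minor) the diatonic chords are C#m, D#dim, E, F#m, G#, A, B. C#m7, G#, B and C#m all belong to that set. But C# (C#–E#–G#) is foreign: the diatonic i on degree 1 is C#m, whereas C# comes from C# major. It is labeled I. F#maj7 (F#–A#–C#–E#) is not: scale degree 4 in C# minor carries F#m (iv). In C# major the chord on that degree is F#maj7, so here it functions as IVmaj7, borrowed from the parallel major.

I, IVmaj7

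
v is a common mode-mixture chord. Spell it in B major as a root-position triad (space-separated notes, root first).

v is built on scale degree 5, which is F# in both B major and its parallel. Building the minor chord from the parallel minor on F#: F#–A–C#.

F# A C#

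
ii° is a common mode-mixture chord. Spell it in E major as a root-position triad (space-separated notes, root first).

ii° is built on scale degree 2, which is F# in both E major and its parallel. Stacking thirds in E minor on F# gives F#–A–C.

F# A C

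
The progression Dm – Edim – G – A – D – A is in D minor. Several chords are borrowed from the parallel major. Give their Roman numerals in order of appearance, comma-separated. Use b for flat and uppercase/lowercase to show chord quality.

IV, I

The diatonic triads in D minor (with V from harmonic minor) are Dm, Edim, F, Gm, A, Bb, C. Dm, Edim and A all belong to that set. G (G–B–D) is not: scale degree 4 in D minor carries Gm (iv). In D major the chord on that degree is G, so here it functions as IV, borrowed from the parallel major. D (D–F#–A) doesn't fit — on degree 1 D minor would have Dm (i). D is the degree-1 chord of D major, so it is the borrowed I.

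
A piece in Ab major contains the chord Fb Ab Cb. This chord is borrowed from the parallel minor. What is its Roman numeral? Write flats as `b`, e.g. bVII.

Fb is the lowered form of scale degree 6 in Ab major (the diatonic degree 6 is F). Fb–Ab–Cb is a major chord — the form found in Ab minor, not the diatonic vi (Fm). Borrowed into Ab major it is written bVI.

bVI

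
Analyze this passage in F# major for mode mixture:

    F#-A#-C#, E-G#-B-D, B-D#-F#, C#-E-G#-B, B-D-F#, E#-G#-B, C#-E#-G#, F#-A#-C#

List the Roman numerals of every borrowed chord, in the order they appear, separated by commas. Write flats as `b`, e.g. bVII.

bVII7, v7, iv

In F# major the diatonic chords are F#, G#m, A#m, B, C#, D#m, E#dim. Of the given chords, F#–A#–C# = F#, B–D#–F# = B, E#–G#–B = E#dim and C#–E#–G# = C# are diatonic. But E–G#–B–D is foreign: the diatonic vii° on degree 7 is E#dim, whereas E7 comes from F# minor. It is labeled bVII7. C#–E–G#–B is not: scale degree 5 in F# major carries C# (V). In F# minor the chord on that degree is C#m7, so here it functions as v7, borrowed from the parallel minor. But B–D–F# is foreign: the diatonic IV on degree 4 is B, whereas Bm comes from F# minor. It is labeled iv.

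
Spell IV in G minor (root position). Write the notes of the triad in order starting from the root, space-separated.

The root, C, is scale degree 4 — the same note in G minor and G major; only the chord quality changes. In G major the chord on C is C–E–G.

C E G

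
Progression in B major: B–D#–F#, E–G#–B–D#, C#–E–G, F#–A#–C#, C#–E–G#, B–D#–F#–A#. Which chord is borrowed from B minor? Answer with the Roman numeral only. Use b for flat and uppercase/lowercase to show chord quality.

ii°

B major has the diatonic set B, C#m, D#m, E, F#, G#m, A#dim. B–D#–F# = B, E–G#–B–D# = Emaj7, F#–A#–C# = F#, C#–E–G# = C#m and B–D#–F#–A# = Bmaj7 all belong to that set. C#–E–G doesn't fit — on degree 2 B major would have C#m (ii). C#dim is the degree-2 chord of B minor, so it is the borrowed ii°.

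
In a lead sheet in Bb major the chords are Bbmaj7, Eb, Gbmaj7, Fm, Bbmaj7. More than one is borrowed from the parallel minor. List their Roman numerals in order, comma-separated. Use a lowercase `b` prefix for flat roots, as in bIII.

bVImaj7, v

Bb major has the diatonic set Bb, Cm, Dm, Eb, F, Gm, Adim. Of the given chords, Bbmaj7 and Eb are diatonic. Gbmaj7 (Gb–Bb–Db–F) is not: scale degree 6 in Bb major carries Gm (vi). In Bb minor the chord on that degree is Gbmaj7, so here it functions as bVImaj7, borrowed from the parallel minor. Fm (F–Ab–C) is not: scale degree 5 in Bb major carries F (V). In Bb minor the chord on that degree is Fm, so here it functions as v, borrowed from the parallel minor.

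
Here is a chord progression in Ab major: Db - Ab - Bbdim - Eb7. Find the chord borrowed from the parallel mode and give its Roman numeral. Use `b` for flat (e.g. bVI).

ii°

In Ab major the diatonic chords are Ab, Bbm, Cm, Db, Eb, Fm, Gdim. Db, Ab and Eb7 all belong to that set. But Bbdim (Bb–Db–Fb) is foreign: the diatonic ii on degree 2 is Bbm, whereas Bbdim comes from Ab minor. It is labeled ii°.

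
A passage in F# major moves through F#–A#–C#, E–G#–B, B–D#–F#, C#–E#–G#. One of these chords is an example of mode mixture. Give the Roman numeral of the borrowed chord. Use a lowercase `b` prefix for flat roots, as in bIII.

The diatonic triads in F# major are F#, G#m, A#m, B, C#, D#m, E#dim. F#–A#–C# = F#, B–D#–F# = B and C#–E#–G# = C# all belong to that set. But E–G#–B is foreign: the diatonic vii° on degree 7 is E#dim, whereas E comes from F# minor. It is labeled bVII.

bVII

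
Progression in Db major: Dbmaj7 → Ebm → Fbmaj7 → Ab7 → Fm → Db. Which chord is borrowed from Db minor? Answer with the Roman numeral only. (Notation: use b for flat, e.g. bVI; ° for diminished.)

Db major has the diatonic set Db, Ebm, Fm, Gb, Ab, Bbm, Cdim. Dbmaj7, Ebm, Ab7, Fm and Db are all diatonic. Fbmaj7 (Fb–Ab–Cb–Eb) is not: scale degree 3 in Db major carries Fm (iii). In Db minor the chord on that degree is Fbmaj7, so here it functions as bIIImaj7, borrowed from the parallel minor.

bIIImaj7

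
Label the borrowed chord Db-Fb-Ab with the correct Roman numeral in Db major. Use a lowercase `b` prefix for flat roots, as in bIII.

Db is scale degree 1 in Db major. Db–Fb–Ab is a minor chord — the form found in Db minor, not the diatonic I (Db). Borrowed into Db major it is written i.

i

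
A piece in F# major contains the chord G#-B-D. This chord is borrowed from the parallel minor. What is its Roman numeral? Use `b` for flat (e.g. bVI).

The root G# is the diatonic 2nd degree of F# major; the borrowing shows in the chord quality. G#–B–D is a diminished chord — the form found in F# minor, not the diatonic ii (G#m). Borrowed into F# major it is written ii°.

ii°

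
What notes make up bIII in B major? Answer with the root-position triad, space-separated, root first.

bIII is built on the lowered scale degree 3. In B major degree 3 is D#; lowered it becomes D. Stacking thirds in B minor on D gives D–F#–A.

D F# A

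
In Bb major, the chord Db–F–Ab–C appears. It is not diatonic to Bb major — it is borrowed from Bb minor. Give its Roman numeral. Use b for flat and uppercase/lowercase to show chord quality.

The root Db is the lowered 3rd scale degree — diatonically Bb major has D there. The diatonic chord on degree 3 would be Dm (iii), but Db–F–Ab–C is the major-seventh chord from Bb minor. As a borrowed chord it is labeled bIIImaj7.

bIIImaj7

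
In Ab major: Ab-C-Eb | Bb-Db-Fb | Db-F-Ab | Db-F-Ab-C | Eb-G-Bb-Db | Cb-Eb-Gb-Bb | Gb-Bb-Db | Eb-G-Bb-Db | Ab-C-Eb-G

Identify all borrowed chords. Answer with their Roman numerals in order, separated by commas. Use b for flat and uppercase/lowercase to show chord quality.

Ab major has the diatonic set Ab, Bbm, Cm, Db, Eb, Fm, Gdim. Of the given chords, Ab–C–Eb = Ab, Db–F–Ab = Db, Db–F–Ab–C = Dbmaj7, Eb–G–Bb–Db = Eb7 and Ab–C–Eb–G = Abmaj7 are diatonic. Bb–Db–Fb is not: scale degree 2 in Ab major carries Bbm (ii). In Ab minor the chord on that degree is Bbdim, so here it functions as ii°, borrowed from the parallel minor. Cb–Eb–Gb–Bb is not: scale degree 3 in Ab major carries Cm (iii). In Ab minor the chord on that degree is Cbmaj7, so here it functions as bIIImaj7, borrowed from the parallel minor. Gb–Bb–Db is not: scale degree 7 in Ab major carries Gdim (vii°). In Ab minor the chord on that degree is Gb, so here it functions as bVII, borrowed from the parallel minor.

ii°, bIIImaj7, bVII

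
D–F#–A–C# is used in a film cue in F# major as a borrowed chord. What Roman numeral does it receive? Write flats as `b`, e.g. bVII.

bVImaj7

The root D is the lowered 6th scale degree — diatonically F# major has D# there. The diatonic chord on degree 6 would be D#m (vi), but D–F#–A–C# is the major-seventh chord from F# minor. As a borrowed chord it is labeled bVImaj7.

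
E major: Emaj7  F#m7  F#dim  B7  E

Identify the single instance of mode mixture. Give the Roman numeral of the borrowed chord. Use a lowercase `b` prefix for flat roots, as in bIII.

E major has the diatonic set E, F#m, G#m, A, B, C#m, D#dim. Emaj7, F#m7, B7 and E all belong to that set. F#dim (F#–A–C) is not: scale degree 2 in E major carries F#m (ii). In E minor the chord on that degree is F#dim, so here it functions as ii°, borrowed from the parallel minor.

ii°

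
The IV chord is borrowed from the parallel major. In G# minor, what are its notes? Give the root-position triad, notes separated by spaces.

C# E# G#

IV is built on scale degree 4, which is C# in both G# minor and its parallel. In G# major the chord on C# is C#–E#–G#.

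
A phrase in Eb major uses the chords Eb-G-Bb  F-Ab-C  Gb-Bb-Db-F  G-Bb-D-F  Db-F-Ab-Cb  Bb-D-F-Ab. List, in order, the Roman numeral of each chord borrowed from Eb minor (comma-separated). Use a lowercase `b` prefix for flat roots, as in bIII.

bIIImaj7, bVII7

Eb major has the diatonic set Eb, Fm, Gm, Ab, Bb, Cm, Ddim. Eb–G–Bb = Eb, F–Ab–C = Fm, G–Bb–D–F = Gm7 and Bb–D–F–Ab = Bb7 are all diatonic. Gb–Bb–Db–F is not: scale degree 3 in Eb major carries Gm (iii). In Eb minor the chord on that degree is Gbmaj7, so here it functions as bIIImaj7, borrowed from the parallel minor. Db–F–Ab–Cb is not: scale degree 7 in Eb major carries Ddim (vii°). In Eb minor the chord on that degree is Db7, so here it functions as bVII7, borrowed from the parallel minor.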